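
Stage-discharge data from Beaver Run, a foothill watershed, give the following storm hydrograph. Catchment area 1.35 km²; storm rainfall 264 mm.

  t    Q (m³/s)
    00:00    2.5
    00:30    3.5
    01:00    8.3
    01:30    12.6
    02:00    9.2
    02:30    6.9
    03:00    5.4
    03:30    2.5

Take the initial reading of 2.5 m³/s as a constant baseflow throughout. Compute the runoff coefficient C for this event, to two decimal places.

ΣQ_DR = 30.90 m³/s; V = ΣQ_DR·Δt = 55620 m³.
Runoff depth d = V / A = 41.20 mm.
C = d / P = 41.20 / 264 = 0.16.

C ≈ 0.16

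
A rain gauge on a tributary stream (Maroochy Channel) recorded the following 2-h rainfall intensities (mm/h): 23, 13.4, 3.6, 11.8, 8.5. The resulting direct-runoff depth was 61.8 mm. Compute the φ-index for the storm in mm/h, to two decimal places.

Only the 4 blocks with intensity above φ contribute runoff: 23, 13.4, 11.8, 8.5 mm/h.
Σ(I−φ)·Δt = d  ⇒  (23+13.4+11.8+8.5 − 4φ)·2 = 61.8
φ = (56.70 − 61.8/2) / 4 = 6.45 mm/h.

φ ≈ 6.45 mm/h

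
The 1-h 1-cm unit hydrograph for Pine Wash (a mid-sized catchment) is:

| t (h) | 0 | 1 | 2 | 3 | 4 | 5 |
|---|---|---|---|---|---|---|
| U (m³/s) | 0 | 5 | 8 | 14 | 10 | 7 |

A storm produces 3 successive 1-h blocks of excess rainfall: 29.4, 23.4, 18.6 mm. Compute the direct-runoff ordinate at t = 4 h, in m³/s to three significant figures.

By discrete convolution, Q_j = Σ (P_i / 10 mm) · U_{j−i}.
At t = 4 h (j=4): Q = (29.4/10)·10 + (23.4/10)·14 + (18.6/10)·8 = 77.0 m³/s.

Q ≈ 77.0 m³/s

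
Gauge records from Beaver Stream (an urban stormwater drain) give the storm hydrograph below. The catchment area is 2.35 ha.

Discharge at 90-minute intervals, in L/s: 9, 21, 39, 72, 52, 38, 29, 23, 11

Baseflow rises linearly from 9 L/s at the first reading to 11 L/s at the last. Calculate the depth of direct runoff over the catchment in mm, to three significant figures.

d ≈ 46.9 mm

Direct runoff: 0.00, 11.75, 29.50, 62.25, 42.00, 27.75, 18.50, 12.25, 0.00 L/s; ΣQ_DR = 204.0 L/s.
V = ΣQ_DR · Δt = 204.0 × 5400 s = 1.102 × 10^6 L.
Over A = 2.35 ha, depth = V / A = 46.9 mm.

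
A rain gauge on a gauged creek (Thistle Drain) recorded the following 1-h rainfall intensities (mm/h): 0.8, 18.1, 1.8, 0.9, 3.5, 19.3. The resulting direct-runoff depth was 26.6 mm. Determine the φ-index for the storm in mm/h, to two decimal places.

Only the 2 blocks with intensity above φ contribute runoff: 18.1, 19.3 mm/h.
Σ(I−φ)·Δt = d  ⇒  (18.1+19.3 − 2φ)·1 = 26.6
φ = (37.40 − 26.6/1) / 2 = 5.40 mm/h.

φ ≈ 5.40 mm/h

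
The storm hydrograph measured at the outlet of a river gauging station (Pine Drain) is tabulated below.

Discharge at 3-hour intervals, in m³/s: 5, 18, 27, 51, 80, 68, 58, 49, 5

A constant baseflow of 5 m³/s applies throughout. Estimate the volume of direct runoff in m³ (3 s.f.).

Direct-runoff ordinates (Q − Q_b): 0.0, 13.0, 22.0, 46.0, 75.0, 63.0, 53.0, 44.0, 0.0 m³/s.
ΣQ_DR = 316.0 m³/s.
With Δt = 3 h = 10800 s, V = ΣQ_DR · Δt = 316.0 × 10800 = 3.41 × 10^6 m³.

V ≈ 3.41 × 10^6 m³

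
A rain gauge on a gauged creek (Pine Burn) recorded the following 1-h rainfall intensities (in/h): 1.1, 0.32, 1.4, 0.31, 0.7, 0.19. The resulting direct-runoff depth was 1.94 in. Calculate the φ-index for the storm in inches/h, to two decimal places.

φ ≈ 0.42 in/h

Only the 3 blocks with intensity above φ contribute runoff: 1.1, 1.4, 0.7 in/h.
Σ(I−φ)·Δt = d  ⇒  (1.1+1.4+0.7 − 3φ)·1 = 1.94
φ = (3.200 − 1.94/1) / 3 = 0.42 in/h.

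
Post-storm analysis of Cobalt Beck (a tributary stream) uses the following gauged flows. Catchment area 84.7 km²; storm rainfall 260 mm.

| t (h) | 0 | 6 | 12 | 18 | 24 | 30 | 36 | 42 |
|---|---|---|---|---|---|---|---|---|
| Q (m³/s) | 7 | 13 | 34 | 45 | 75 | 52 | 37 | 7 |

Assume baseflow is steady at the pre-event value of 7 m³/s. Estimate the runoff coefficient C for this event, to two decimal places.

C ≈ 0.21

ΣQ_DR = 214.0 m³/s; V = ΣQ_DR·Δt = 4.622 × 10^6 m³.
Runoff depth d = V / A = 54.57 mm.
C = d / P = 54.57 / 260 = 0.21.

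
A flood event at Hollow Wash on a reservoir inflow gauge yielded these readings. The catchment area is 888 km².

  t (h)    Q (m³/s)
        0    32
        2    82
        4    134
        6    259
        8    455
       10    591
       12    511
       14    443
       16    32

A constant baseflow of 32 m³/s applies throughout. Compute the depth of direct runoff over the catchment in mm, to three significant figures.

d ≈ 18.3 mm

Direct runoff: 0.0, 50.0, 102.0, 227.0, 423.0, 559.0, 479.0, 411.0, 0.0 m³/s; ΣQ_DR = 2251 m³/s.
V = ΣQ_DR · Δt = 2251 × 7200 s = 1.621 × 10^7 m³.
Over A = 888 km², depth = V / A = 18.3 mm.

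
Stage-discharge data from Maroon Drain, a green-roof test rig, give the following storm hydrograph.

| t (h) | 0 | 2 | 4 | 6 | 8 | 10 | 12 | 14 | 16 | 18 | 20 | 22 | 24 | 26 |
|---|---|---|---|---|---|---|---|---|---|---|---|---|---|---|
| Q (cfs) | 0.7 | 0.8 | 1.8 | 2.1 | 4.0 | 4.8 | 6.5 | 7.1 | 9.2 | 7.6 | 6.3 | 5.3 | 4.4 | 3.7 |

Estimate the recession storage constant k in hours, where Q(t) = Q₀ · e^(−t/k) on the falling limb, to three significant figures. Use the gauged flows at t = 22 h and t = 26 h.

On the falling limb, Q drops from 5.3 to 3.7 cfs between t = 22 h and t = 26 h (Δt = 4 h).
k = −Δt / ln(Q₂/Q₁) = −4 / ln(3.7/5.3) = 11.1 h.

k ≈ 11.1 h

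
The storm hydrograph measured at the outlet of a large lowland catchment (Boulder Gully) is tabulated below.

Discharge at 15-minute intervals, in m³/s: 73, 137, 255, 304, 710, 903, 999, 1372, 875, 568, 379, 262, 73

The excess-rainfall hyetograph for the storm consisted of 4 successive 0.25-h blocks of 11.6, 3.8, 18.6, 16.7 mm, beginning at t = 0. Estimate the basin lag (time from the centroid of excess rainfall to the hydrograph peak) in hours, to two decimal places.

t_L ≈ 1.18 h

Centroid of excess rainfall: t_c = Σ P_i·t̄_i / ΣP_i = 0.5742 h (block centres at 0.125, 0.375, 0.625, 0.875 h).
Hydrograph peak occurs at t = 1.75 h, so basin lag t_L = 1.75 − 0.5742 = 1.18 h.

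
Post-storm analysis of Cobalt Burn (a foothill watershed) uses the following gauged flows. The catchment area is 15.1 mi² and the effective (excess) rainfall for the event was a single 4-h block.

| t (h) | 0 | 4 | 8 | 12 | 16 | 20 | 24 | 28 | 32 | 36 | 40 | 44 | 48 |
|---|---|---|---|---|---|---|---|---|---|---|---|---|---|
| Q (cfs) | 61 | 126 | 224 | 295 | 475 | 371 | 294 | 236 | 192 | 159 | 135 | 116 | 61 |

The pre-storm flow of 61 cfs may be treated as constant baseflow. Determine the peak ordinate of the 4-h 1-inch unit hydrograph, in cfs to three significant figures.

Direct runoff: 0.0, 65.0, 163.0, 234.0, 414.0, 310.0, 233.0, 175.0, 131.0, 98.0, 74.0, 55.0, 0.0 cfs; ΣQ_DR = 1952 cfs, peak = 414.0 cfs.
Runoff depth d = ΣQ_DR·Δt / A = 1952 × 14400 / (15.1 mi²) = 0.8013 in.
The 1-inch UH is the DRH scaled by (1 in)/d, so U_p = 414.0 × 1/0.8013 = 517 cfs.

U_p ≈ 517 cfs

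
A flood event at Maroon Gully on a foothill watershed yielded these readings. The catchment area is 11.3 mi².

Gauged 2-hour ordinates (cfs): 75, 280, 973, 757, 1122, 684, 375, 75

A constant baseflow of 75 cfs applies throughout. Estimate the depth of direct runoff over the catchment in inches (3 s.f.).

d ≈ 1.03 in

Direct runoff: 0.0, 205.0, 898.0, 682.0, 1047.0, 609.0, 300.0, 0.0 cfs; ΣQ_DR = 3741 cfs.
V = ΣQ_DR · Δt = 3741 × 7200 s = 2.694 × 10^7 ft³.
Over A = 11.3 mi², depth = V / A = 1.03 in.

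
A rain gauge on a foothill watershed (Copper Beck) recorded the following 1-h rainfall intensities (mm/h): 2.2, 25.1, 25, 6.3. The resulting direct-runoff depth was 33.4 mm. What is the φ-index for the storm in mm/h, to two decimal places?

Only the 2 blocks with intensity above φ contribute runoff: 25.1, 25 mm/h.
Σ(I−φ)·Δt = d  ⇒  (25.1+25 − 2φ)·1 = 33.4
φ = (50.10 − 33.4/1) / 2 = 8.35 mm/h.

φ ≈ 8.35 mm/h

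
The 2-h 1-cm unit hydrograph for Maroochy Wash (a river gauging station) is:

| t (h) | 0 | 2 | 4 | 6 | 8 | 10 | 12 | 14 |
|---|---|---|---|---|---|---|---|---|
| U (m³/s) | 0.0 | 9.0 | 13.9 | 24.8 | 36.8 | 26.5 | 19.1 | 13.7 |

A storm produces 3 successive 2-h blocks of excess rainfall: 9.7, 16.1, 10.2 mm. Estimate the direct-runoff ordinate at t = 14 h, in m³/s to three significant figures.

Q ≈ 71.1 m³/s

By discrete convolution, Q_j = Σ (P_i / 10 mm) · U_{j−i}.
At t = 14 h (j=7): Q = (9.7/10)·13.7 + (16.1/10)·19.1 + (10.2/10)·26.5 = 71.1 m³/s.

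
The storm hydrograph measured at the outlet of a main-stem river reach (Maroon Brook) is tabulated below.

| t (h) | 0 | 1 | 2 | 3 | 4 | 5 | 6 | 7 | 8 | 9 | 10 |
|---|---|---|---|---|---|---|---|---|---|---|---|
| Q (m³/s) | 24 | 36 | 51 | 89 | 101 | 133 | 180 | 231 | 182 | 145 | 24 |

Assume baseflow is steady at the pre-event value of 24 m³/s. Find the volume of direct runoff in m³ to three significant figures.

Direct-runoff ordinates (Q − Q_b): 0.0, 12.0, 27.0, 65.0, 77.0, 109.0, 156.0, 207.0, 158.0, 121.0, 0.0 m³/s.
ΣQ_DR = 932.0 m³/s.
With Δt = 1 h = 3600 s, V = ΣQ_DR · Δt = 932.0 × 3600 = 3.36 × 10^6 m³.

V ≈ 3.36 × 10^6 m³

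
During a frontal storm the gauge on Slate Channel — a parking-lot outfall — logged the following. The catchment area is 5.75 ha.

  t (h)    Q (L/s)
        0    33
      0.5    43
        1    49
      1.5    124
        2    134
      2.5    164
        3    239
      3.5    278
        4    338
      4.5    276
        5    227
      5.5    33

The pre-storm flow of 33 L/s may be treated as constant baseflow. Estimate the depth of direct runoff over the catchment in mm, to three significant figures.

Direct runoff: 0.0, 10.0, 16.0, 91.0, 101.0, 131.0, 206.0, 245.0, 305.0, 243.0, 194.0, 0.0 L/s; ΣQ_DR = 1542 L/s.
V = ΣQ_DR · Δt = 1542 × 1800 s = 2.776 × 10^6 L.
Over A = 5.75 ha, depth = V / A = 48.3 mm.

d ≈ 48.3 mm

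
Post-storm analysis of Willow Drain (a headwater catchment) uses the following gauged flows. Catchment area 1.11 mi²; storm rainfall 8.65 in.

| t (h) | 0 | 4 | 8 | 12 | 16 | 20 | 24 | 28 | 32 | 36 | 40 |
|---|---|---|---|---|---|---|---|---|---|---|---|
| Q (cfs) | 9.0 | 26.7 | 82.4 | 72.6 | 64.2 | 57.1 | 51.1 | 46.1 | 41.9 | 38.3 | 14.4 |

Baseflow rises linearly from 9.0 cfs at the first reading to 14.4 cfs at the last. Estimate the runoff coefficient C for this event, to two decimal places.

ΣQ_DR = 375.1 cfs; V = ΣQ_DR·Δt = 5.401 × 10^6 ft³.
Runoff depth d = V / A = 2.095 in.
C = d / P = 2.095 / 8.65 = 0.24.

C ≈ 0.24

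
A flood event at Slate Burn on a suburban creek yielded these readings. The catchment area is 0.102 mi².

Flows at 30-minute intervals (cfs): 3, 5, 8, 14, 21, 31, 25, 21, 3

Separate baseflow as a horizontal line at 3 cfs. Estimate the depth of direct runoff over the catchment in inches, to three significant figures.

Direct runoff: 0.0, 2.0, 5.0, 11.0, 18.0, 28.0, 22.0, 18.0, 0.0 cfs; ΣQ_DR = 104.0 cfs.
V = ΣQ_DR · Δt = 104.0 × 1800 s = 1.872 × 10^5 ft³.
Over A = 0.102 mi², depth = V / A = 0.790 in.

d ≈ 0.790 in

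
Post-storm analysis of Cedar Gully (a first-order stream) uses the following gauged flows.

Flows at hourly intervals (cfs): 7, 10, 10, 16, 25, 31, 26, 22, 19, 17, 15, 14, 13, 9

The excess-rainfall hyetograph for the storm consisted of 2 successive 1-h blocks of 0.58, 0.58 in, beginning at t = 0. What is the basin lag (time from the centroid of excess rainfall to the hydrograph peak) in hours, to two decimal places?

t_L ≈ 4.00 h

Centroid of excess rainfall: t_c = Σ P_i·t̄_i / ΣP_i = 1.0000 h (block centres at 0.5, 1.5 h).
Hydrograph peak occurs at t = 5 h, so basin lag t_L = 5 − 1.0000 = 4.00 h.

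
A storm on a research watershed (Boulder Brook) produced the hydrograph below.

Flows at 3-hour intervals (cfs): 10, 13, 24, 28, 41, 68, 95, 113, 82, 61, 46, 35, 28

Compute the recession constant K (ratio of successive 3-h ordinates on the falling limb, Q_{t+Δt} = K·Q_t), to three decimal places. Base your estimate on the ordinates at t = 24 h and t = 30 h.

Using the recession-limb readings at t = 24 h and t = 30 h: Q falls from 82 to 46 cfs over 2 intervals.
K = (Q₂/Q₁)^(1/2) = (46/82)^(1/2) = 0.749.

K ≈ 0.749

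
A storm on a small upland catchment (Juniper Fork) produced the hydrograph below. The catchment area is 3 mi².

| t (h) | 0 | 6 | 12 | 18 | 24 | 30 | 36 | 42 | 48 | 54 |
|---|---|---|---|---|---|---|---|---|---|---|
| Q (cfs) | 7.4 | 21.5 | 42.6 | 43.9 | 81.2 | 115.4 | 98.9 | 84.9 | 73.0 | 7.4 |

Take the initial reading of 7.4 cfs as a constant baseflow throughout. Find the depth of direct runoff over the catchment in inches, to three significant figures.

d ≈ 1.56 in

Direct runoff: 0.0, 14.1, 35.2, 36.5, 73.8, 108.0, 91.5, 77.5, 65.6, 0.0 cfs; ΣQ_DR = 502.2 cfs.
V = ΣQ_DR · Δt = 502.2 × 21600 s = 1.085 × 10^7 ft³.
Over A = 3 mi², depth = V / A = 1.56 in.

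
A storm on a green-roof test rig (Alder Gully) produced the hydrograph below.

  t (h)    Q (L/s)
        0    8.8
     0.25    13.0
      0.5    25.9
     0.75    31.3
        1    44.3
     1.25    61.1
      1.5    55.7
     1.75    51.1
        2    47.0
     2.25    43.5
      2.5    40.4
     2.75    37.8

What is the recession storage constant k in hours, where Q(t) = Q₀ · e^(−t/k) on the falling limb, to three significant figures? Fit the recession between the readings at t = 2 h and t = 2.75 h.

On the falling limb, Q drops from 47.0 to 37.8 L/s between t = 2 h and t = 2.75 h (Δt = 0.75 h).
k = −Δt / ln(Q₂/Q₁) = −0.75 / ln(37.8/47.0) = 3.44 h.

k ≈ 3.44 h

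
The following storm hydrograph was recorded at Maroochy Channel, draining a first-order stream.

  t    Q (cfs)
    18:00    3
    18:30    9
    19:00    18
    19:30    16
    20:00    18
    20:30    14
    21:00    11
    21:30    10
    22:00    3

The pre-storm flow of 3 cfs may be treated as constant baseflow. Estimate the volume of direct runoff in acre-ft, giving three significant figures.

V ≈ 3.10 acre-ft

Direct-runoff ordinates (Q − Q_b): 0.0, 6.0, 15.0, 13.0, 15.0, 11.0, 8.0, 7.0, 0.0 cfs.
ΣQ_DR = 75.00 cfs.
With Δt = 0.5 h = 1800 s, V = ΣQ_DR · Δt = 75.00 × 1800 = 1.35 × 10^5 ft³ = 3.10 acre-ft.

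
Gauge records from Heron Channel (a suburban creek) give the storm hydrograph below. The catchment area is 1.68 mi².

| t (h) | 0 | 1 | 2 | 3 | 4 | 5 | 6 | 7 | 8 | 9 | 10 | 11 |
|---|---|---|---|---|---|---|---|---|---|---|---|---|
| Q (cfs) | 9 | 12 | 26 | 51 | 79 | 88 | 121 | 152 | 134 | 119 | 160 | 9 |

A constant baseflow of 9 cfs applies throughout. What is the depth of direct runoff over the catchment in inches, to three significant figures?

d ≈ 0.786 in

Direct runoff: 0.0, 3.0, 17.0, 42.0, 70.0, 79.0, 112.0, 143.0, 125.0, 110.0, 151.0, 0.0 cfs; ΣQ_DR = 852.0 cfs.
V = ΣQ_DR · Δt = 852.0 × 3600 s = 3.067 × 10^6 ft³.
Over A = 1.68 mi², depth = V / A = 0.786 in.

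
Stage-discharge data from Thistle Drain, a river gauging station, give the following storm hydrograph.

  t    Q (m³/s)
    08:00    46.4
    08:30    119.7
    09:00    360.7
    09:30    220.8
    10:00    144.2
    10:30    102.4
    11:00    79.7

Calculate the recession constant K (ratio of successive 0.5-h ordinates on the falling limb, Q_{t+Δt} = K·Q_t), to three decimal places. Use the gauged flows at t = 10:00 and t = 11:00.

Using the recession-limb readings at t = 10:00 and t = 11:00: Q falls from 144.2 to 79.7 m³/s over 2 intervals.
K = (Q₂/Q₁)^(1/2) = (79.7/144.2)^(1/2) = 0.743.

K ≈ 0.743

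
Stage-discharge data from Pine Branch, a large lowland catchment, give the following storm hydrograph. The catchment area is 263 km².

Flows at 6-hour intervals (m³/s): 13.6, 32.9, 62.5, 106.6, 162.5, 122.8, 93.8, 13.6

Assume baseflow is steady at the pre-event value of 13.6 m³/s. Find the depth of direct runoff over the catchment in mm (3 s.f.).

d ≈ 41.0 mm

Direct runoff: 0.0, 19.3, 48.9, 93.0, 148.9, 109.2, 80.2, 0.0 m³/s; ΣQ_DR = 499.5 m³/s.
V = ΣQ_DR · Δt = 499.5 × 21600 s = 1.079 × 10^7 m³.
Over A = 263 km², depth = V / A = 41.0 mm.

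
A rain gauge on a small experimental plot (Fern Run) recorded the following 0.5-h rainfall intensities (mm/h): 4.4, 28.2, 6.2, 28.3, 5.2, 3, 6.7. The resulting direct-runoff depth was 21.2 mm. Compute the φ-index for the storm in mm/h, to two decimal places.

φ ≈ 7.05 mm/h

Only the 2 blocks with intensity above φ contribute runoff: 28.2, 28.3 mm/h.
Σ(I−φ)·Δt = d  ⇒  (28.2+28.3 − 2φ)·0.5 = 21.2
φ = (56.50 − 21.2/0.5) / 2 = 7.05 mm/h.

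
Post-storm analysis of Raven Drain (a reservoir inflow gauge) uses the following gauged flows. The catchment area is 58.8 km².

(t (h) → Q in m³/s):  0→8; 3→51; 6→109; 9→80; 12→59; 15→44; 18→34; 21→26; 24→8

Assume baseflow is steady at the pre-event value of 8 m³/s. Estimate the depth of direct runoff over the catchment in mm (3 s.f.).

Direct runoff: 0.0, 43.0, 101.0, 72.0, 51.0, 36.0, 26.0, 18.0, 0.0 m³/s; ΣQ_DR = 347.0 m³/s.
V = ΣQ_DR · Δt = 347.0 × 10800 s = 3.748 × 10^6 m³.
Over A = 58.8 km², depth = V / A = 63.7 mm.

d ≈ 63.7 mm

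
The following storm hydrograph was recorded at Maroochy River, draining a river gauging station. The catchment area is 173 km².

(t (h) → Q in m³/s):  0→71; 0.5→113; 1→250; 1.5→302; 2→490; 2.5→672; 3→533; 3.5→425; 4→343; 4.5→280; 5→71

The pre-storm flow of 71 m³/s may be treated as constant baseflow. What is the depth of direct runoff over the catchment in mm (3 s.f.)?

d ≈ 28.8 mm

Direct runoff: 0.0, 42.0, 179.0, 231.0, 419.0, 601.0, 462.0, 354.0, 272.0, 209.0, 0.0 m³/s; ΣQ_DR = 2769 m³/s.
V = ΣQ_DR · Δt = 2769 × 1800 s = 4.984 × 10^6 m³.
Over A = 173 km², depth = V / A = 28.8 mm.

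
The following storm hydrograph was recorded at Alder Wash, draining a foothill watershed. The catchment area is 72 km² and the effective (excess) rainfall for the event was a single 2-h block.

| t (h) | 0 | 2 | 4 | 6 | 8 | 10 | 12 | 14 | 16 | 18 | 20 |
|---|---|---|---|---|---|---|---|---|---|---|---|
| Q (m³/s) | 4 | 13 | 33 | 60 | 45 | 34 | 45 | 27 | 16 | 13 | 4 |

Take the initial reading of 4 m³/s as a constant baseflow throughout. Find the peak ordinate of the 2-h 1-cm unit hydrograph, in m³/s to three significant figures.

Direct runoff: 0.0, 9.0, 29.0, 56.0, 41.0, 30.0, 41.0, 23.0, 12.0, 9.0, 0.0 m³/s; ΣQ_DR = 250.0 m³/s, peak = 56.0 m³/s.
Runoff depth d = ΣQ_DR·Δt / A = 250.0 × 7200 / (72 km²) = 25.00 mm.
The 1-cm UH is the DRH scaled by (10 mm)/d, so U_p = 56.0 × 10/25.00 = 22.4 m³/s.

U_p ≈ 22.4 m³/s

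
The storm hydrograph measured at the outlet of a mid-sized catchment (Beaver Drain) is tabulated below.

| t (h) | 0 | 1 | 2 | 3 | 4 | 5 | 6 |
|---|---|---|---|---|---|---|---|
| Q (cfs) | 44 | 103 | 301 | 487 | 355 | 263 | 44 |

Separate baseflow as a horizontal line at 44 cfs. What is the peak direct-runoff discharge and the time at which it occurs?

Subtracting baseflow gives direct-runoff ordinates: 0.0, 59.0, 257.0, 443.0, 311.0, 219.0, 0.0 cfs.
The maximum is 443.0 cfs, occurring at the reading for t = 3 h.

Q_p = 443.0 cfs at t = 3 h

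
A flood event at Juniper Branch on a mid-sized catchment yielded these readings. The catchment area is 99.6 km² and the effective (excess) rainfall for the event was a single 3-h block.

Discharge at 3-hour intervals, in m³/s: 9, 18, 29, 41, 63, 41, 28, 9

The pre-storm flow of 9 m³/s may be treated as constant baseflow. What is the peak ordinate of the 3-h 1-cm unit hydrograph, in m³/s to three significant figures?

U_p ≈ 30.0 m³/s

Direct runoff: 0.0, 9.0, 20.0, 32.0, 54.0, 32.0, 19.0, 0.0 m³/s; ΣQ_DR = 166.0 m³/s, peak = 54.0 m³/s.
Runoff depth d = ΣQ_DR·Δt / A = 166.0 × 10800 / (99.6 km²) = 18.00 mm.
The 1-cm UH is the DRH scaled by (10 mm)/d, so U_p = 54.0 × 10/18.00 = 30.0 m³/s.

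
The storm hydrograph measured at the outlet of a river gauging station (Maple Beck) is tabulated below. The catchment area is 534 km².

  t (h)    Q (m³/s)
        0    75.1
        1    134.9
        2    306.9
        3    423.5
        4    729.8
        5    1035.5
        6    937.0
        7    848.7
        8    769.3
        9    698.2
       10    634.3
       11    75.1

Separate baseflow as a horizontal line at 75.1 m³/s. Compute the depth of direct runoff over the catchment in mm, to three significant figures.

Direct runoff: 0.0, 59.8, 231.8, 348.4, 654.7, 960.4, 861.9, 773.6, 694.2, 623.1, 559.2, 0.0 m³/s; ΣQ_DR = 5767 m³/s.
V = ΣQ_DR · Δt = 5767 × 3600 s = 2.076 × 10^7 m³.
Over A = 534 km², depth = V / A = 38.9 mm.

d ≈ 38.9 mm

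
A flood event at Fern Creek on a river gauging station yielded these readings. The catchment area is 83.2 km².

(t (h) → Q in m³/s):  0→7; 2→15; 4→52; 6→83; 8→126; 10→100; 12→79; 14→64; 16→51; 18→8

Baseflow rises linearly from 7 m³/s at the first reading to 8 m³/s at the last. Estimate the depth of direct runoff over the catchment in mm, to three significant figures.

d ≈ 44.1 mm

Direct runoff: 0.00, 7.89, 44.78, 75.67, 118.56, 92.44, 71.33, 56.22, 43.11, 0.00 m³/s; ΣQ_DR = 510.0 m³/s.
V = ΣQ_DR · Δt = 510.0 × 7200 s = 3.672 × 10^6 m³.
Over A = 83.2 km², depth = V / A = 44.1 mm.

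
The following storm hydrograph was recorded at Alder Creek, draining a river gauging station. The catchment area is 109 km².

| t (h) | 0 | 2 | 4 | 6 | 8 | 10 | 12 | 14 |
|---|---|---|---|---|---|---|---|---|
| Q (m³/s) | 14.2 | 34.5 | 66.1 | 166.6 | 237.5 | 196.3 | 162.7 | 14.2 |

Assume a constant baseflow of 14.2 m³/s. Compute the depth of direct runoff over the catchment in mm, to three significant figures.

d ≈ 51.4 mm

Direct runoff: 0.0, 20.3, 51.9, 152.4, 223.3, 182.1, 148.5, 0.0 m³/s; ΣQ_DR = 778.5 m³/s.
V = ΣQ_DR · Δt = 778.5 × 7200 s = 5.605 × 10^6 m³.
Over A = 109 km², depth = V / A = 51.4 mm.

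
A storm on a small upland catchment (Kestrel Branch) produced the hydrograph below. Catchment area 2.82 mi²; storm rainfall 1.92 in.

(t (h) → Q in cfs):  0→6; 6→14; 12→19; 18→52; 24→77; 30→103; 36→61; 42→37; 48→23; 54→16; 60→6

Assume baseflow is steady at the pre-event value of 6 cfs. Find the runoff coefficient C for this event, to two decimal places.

ΣQ_DR = 348.0 cfs; V = ΣQ_DR·Δt = 7.517 × 10^6 ft³.
Runoff depth d = V / A = 1.147 in.
C = d / P = 1.147 / 1.92 = 0.60.

C ≈ 0.60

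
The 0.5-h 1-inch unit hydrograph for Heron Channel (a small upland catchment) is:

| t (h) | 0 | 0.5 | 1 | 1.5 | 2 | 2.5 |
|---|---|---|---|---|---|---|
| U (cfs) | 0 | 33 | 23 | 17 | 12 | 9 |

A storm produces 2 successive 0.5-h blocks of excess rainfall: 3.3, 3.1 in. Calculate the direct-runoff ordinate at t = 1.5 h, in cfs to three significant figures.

By discrete convolution, Q_j = Σ (P_i / 1 in) · U_{j−i}.
At t = 1.5 h (j=3): Q = (3.3/1)·17 + (3.1/1)·23 = 127 cfs.

Q ≈ 127 cfs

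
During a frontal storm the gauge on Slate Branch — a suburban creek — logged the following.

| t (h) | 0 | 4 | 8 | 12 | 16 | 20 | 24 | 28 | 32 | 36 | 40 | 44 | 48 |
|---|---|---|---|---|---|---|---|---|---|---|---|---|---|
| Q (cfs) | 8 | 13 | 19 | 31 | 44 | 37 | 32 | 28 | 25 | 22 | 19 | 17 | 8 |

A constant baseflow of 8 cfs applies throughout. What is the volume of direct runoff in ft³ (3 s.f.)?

Direct-runoff ordinates (Q − Q_b): 0.0, 5.0, 11.0, 23.0, 36.0, 29.0, 24.0, 20.0, 17.0, 14.0, 11.0, 9.0, 0.0 cfs.
ΣQ_DR = 199.0 cfs.
With Δt = 4 h = 14400 s, V = ΣQ_DR · Δt = 199.0 × 14400 = 2.87 × 10^6 ft³.

V ≈ 2.87 × 10^6 ft³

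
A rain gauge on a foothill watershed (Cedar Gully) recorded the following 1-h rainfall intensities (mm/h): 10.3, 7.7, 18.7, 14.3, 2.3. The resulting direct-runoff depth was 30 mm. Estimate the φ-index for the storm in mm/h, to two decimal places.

Only the 4 blocks with intensity above φ contribute runoff: 10.3, 7.7, 18.7, 14.3 mm/h.
Σ(I−φ)·Δt = d  ⇒  (10.3+7.7+18.7+14.3 − 4φ)·1 = 30
φ = (51.00 − 30/1) / 4 = 5.25 mm/h.

φ ≈ 5.25 mm/h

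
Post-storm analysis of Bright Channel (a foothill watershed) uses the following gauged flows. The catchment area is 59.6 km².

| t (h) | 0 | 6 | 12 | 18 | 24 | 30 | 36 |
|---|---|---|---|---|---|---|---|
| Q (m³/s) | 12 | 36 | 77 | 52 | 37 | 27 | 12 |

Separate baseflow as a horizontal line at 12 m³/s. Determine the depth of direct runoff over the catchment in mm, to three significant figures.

Direct runoff: 0.0, 24.0, 65.0, 40.0, 25.0, 15.0, 0.0 m³/s; ΣQ_DR = 169.0 m³/s.
V = ΣQ_DR · Δt = 169.0 × 21600 s = 3.650 × 10^6 m³.
Over A = 59.6 km², depth = V / A = 61.2 mm.

d ≈ 61.2 mm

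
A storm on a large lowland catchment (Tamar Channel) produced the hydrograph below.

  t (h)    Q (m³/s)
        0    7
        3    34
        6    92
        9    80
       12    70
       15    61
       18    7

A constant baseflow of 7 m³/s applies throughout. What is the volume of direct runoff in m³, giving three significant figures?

V ≈ 3.26 × 10^6 m³

Direct-runoff ordinates (Q − Q_b): 0.0, 27.0, 85.0, 73.0, 63.0, 54.0, 0.0 m³/s.
ΣQ_DR = 302.0 m³/s.
With Δt = 3 h = 10800 s, V = ΣQ_DR · Δt = 302.0 × 10800 = 3.26 × 10^6 m³.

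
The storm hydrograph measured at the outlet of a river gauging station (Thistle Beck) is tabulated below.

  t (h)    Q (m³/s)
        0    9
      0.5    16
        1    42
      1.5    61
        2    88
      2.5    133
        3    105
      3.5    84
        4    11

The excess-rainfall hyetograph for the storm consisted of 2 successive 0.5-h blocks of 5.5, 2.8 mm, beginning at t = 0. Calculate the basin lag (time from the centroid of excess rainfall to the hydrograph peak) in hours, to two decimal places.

t_L ≈ 2.08 h

Centroid of excess rainfall: t_c = Σ P_i·t̄_i / ΣP_i = 0.4187 h (block centres at 0.25, 0.75 h).
Hydrograph peak occurs at t = 2.5 h, so basin lag t_L = 2.5 − 0.4187 = 2.08 h.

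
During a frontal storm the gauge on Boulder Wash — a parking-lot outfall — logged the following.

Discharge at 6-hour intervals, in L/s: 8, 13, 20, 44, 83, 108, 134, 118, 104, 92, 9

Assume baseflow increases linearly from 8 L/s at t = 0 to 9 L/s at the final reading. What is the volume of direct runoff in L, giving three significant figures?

Direct-runoff ordinates (Q − Q_b): 0.00, 4.90, 11.80, 35.70, 74.60, 99.50, 125.40, 109.30, 95.20, 83.10, 0.00 L/s.
ΣQ_DR = 639.5 L/s.
With Δt = 6 h = 21600 s, V = ΣQ_DR · Δt = 639.5 × 21600 = 1.38 × 10^7 L.

V ≈ 1.38 × 10^7 L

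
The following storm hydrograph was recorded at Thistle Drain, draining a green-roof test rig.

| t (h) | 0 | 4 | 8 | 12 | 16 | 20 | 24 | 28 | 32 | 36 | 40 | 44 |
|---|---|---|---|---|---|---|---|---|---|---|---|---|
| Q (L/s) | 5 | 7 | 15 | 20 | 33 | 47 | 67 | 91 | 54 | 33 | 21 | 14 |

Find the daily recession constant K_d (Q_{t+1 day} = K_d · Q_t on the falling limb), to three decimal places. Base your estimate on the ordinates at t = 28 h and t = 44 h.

Between t = 28 h and t = 44 h the flow falls from 91 to 14 L/s over 4×4 h = 16 h.
Per-interval ratio K = (14/91)^(1/4) = 0.6263; K_d = K^(24/4) = 0.060.

K_d ≈ 0.060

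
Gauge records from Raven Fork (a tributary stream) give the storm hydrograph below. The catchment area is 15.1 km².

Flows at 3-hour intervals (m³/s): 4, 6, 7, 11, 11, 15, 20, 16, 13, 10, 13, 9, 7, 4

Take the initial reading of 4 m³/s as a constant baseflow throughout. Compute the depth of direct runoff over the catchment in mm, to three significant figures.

Direct runoff: 0.0, 2.0, 3.0, 7.0, 7.0, 11.0, 16.0, 12.0, 9.0, 6.0, 9.0, 5.0, 3.0, 0.0 m³/s; ΣQ_DR = 90.00 m³/s.
V = ΣQ_DR · Δt = 90.00 × 10800 s = 9.720 × 10^5 m³.
Over A = 15.1 km², depth = V / A = 64.4 mm.

d ≈ 64.4 mm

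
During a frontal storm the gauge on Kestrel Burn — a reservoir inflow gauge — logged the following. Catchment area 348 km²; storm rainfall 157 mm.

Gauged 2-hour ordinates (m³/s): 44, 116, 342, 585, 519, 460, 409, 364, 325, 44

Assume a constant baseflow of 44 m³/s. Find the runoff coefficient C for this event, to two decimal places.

C ≈ 0.36

ΣQ_DR = 2768 m³/s; V = ΣQ_DR·Δt = 1.993 × 10^7 m³.
Runoff depth d = V / A = 57.27 mm.
C = d / P = 57.27 / 157 = 0.36.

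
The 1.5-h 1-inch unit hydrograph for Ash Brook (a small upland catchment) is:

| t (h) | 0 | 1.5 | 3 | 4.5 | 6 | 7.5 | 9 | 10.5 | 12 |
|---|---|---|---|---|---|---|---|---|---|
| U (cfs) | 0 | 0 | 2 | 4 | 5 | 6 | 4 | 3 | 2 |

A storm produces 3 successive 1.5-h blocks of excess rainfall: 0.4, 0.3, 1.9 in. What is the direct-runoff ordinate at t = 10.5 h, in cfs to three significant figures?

Q ≈ 13.8 cfs

By discrete convolution, Q_j = Σ (P_i / 1 in) · U_{j−i}.
At t = 10.5 h (j=7): Q = (0.4/1)·3 + (0.3/1)·4 + (1.9/1)·6 = 13.8 cfs.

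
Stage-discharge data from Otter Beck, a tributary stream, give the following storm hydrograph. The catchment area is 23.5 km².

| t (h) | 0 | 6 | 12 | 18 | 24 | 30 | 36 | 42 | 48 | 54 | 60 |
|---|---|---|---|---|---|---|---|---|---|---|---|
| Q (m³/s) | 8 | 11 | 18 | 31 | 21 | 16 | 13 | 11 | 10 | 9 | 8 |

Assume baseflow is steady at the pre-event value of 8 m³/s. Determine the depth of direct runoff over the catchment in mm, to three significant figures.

Direct runoff: 0.0, 3.0, 10.0, 23.0, 13.0, 8.0, 5.0, 3.0, 2.0, 1.0, 0.0 m³/s; ΣQ_DR = 68.00 m³/s.
V = ΣQ_DR · Δt = 68.00 × 21600 s = 1.469 × 10^6 m³.
Over A = 23.5 km², depth = V / A = 62.5 mm.

d ≈ 62.5 mm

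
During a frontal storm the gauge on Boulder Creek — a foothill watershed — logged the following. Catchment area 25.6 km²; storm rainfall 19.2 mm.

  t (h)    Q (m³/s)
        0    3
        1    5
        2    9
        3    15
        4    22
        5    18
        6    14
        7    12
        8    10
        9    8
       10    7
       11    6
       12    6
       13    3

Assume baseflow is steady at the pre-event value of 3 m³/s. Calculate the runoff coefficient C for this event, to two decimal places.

ΣQ_DR = 96.00 m³/s; V = ΣQ_DR·Δt = 3.456 × 10^5 m³.
Runoff depth d = V / A = 13.50 mm.
C = d / P = 13.50 / 19.2 = 0.70.

C ≈ 0.70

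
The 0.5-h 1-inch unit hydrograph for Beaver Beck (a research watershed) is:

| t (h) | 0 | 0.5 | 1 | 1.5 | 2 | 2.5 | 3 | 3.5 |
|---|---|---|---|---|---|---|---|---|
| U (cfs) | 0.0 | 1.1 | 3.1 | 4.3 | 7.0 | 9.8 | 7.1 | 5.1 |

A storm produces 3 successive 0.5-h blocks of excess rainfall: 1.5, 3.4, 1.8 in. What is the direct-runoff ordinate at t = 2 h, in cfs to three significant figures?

By discrete convolution, Q_j = Σ (P_i / 1 in) · U_{j−i}.
At t = 2 h (j=4): Q = (1.5/1)·7.0 + (3.4/1)·4.3 + (1.8/1)·3.1 = 30.7 cfs.

Q ≈ 30.7 cfs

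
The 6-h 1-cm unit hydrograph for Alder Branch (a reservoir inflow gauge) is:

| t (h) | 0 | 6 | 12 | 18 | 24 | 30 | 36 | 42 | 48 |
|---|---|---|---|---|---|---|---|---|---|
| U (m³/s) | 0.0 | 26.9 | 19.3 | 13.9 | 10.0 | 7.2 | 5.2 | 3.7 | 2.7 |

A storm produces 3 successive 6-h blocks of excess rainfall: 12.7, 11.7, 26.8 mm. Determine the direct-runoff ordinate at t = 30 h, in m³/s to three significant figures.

By discrete convolution, Q_j = Σ (P_i / 10 mm) · U_{j−i}.
At t = 30 h (j=5): Q = (12.7/10)·7.2 + (11.7/10)·10.0 + (26.8/10)·13.9 = 58.1 m³/s.

Q ≈ 58.1 m³/s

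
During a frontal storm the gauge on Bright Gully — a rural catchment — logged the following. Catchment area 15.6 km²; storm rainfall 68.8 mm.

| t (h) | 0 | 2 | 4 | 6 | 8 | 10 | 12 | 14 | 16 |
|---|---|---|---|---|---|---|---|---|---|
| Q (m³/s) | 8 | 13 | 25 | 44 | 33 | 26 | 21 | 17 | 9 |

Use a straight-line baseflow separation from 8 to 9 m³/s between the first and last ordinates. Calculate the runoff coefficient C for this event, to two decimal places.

ΣQ_DR = 119.5 m³/s; V = ΣQ_DR·Δt = 8.604 × 10^5 m³.
Runoff depth d = V / A = 55.15 mm.
C = d / P = 55.15 / 68.8 = 0.80.

C ≈ 0.80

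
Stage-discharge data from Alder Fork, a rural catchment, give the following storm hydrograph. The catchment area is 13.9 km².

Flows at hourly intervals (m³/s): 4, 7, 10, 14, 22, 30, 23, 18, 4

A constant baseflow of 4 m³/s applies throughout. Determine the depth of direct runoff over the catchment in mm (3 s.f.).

Direct runoff: 0.0, 3.0, 6.0, 10.0, 18.0, 26.0, 19.0, 14.0, 0.0 m³/s; ΣQ_DR = 96.00 m³/s.
V = ΣQ_DR · Δt = 96.00 × 3600 s = 3.456 × 10^5 m³.
Over A = 13.9 km², depth = V / A = 24.9 mm.

d ≈ 24.9 mm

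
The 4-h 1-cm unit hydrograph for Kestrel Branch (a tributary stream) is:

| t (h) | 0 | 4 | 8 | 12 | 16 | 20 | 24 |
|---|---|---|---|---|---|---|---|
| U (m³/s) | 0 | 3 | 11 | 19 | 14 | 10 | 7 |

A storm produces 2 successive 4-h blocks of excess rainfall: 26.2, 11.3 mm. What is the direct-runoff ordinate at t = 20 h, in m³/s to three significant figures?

By discrete convolution, Q_j = Σ (P_i / 10 mm) · U_{j−i}.
At t = 20 h (j=5): Q = (26.2/10)·10 + (11.3/10)·14 = 42.0 m³/s.

Q ≈ 42.0 m³/s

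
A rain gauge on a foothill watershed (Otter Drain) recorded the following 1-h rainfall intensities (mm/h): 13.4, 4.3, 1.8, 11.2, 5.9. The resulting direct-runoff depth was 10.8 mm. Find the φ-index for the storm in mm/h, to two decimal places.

Only the 2 blocks with intensity above φ contribute runoff: 13.4, 11.2 mm/h.
Σ(I−φ)·Δt = d  ⇒  (13.4+11.2 − 2φ)·1 = 10.8
φ = (24.60 − 10.8/1) / 2 = 6.90 mm/h.

φ ≈ 6.90 mm/h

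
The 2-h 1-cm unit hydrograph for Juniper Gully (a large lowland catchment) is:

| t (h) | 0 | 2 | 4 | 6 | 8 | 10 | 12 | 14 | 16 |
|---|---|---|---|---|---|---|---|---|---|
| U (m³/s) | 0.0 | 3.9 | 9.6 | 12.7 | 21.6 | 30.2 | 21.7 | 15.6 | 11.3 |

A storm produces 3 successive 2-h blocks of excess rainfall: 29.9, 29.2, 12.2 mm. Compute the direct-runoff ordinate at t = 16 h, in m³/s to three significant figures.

Q ≈ 106 m³/s

By discrete convolution, Q_j = Σ (P_i / 10 mm) · U_{j−i}.
At t = 16 h (j=8): Q = (29.9/10)·11.3 + (29.2/10)·15.6 + (12.2/10)·21.7 = 106 m³/s.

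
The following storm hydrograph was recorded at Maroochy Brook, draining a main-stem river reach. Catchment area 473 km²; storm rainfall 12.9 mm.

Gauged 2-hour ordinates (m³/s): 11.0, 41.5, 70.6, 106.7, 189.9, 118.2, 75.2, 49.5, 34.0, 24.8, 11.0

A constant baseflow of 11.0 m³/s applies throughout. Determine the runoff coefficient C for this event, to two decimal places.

C ≈ 0.72

ΣQ_DR = 611.4 m³/s; V = ΣQ_DR·Δt = 4.402 × 10^6 m³.
Runoff depth d = V / A = 9.307 mm.
C = d / P = 9.307 / 12.9 = 0.72.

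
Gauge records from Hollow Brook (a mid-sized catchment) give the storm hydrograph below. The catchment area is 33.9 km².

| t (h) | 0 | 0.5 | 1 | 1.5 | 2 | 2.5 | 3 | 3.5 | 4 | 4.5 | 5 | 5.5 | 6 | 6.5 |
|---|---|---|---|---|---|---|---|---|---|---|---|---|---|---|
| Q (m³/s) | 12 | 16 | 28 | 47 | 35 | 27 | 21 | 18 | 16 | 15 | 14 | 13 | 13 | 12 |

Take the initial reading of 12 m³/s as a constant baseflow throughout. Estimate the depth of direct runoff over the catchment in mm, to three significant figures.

d ≈ 6.32 mm

Direct runoff: 0.0, 4.0, 16.0, 35.0, 23.0, 15.0, 9.0, 6.0, 4.0, 3.0, 2.0, 1.0, 1.0, 0.0 m³/s; ΣQ_DR = 119.0 m³/s.
V = ΣQ_DR · Δt = 119.0 × 1800 s = 2.142 × 10^5 m³.
Over A = 33.9 km², depth = V / A = 6.32 mm.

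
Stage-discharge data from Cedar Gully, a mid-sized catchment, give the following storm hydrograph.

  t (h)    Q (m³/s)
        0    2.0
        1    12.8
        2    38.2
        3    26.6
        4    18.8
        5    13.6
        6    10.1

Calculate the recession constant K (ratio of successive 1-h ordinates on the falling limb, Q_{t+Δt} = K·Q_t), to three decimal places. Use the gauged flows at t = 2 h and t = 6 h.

K ≈ 0.717

Using the recession-limb readings at t = 2 h and t = 6 h: Q falls from 38.2 to 10.1 m³/s over 4 intervals.
K = (Q₂/Q₁)^(1/4) = (10.1/38.2)^(1/4) = 0.717.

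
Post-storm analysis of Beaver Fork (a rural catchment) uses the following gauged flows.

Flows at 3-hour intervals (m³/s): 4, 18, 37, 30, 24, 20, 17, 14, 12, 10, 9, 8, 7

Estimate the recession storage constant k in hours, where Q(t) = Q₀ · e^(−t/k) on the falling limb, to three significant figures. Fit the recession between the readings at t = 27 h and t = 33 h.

On the falling limb, Q drops from 10 to 8 m³/s between t = 27 h and t = 33 h (Δt = 6 h).
k = −Δt / ln(Q₂/Q₁) = −6 / ln(8/10) = 26.9 h.

k ≈ 26.9 h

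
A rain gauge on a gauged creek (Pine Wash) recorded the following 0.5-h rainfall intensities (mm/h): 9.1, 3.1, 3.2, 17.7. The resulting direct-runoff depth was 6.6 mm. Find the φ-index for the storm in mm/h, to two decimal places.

φ ≈ 6.80 mm/h

Only the 2 blocks with intensity above φ contribute runoff: 9.1, 17.7 mm/h.
Σ(I−φ)·Δt = d  ⇒  (9.1+17.7 − 2φ)·0.5 = 6.6
φ = (26.80 − 6.6/0.5) / 2 = 6.80 mm/h.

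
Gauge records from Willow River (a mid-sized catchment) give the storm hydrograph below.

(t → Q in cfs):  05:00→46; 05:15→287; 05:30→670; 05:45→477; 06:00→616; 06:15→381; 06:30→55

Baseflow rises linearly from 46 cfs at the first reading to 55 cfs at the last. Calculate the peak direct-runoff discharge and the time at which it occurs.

Subtracting baseflow gives direct-runoff ordinates: 0.00, 239.50, 621.00, 426.50, 564.00, 327.50, 0.00 cfs.
The maximum is 621.00 cfs, occurring at the reading for t = 05:30.

Q_p = 621.00 cfs at t = 05:30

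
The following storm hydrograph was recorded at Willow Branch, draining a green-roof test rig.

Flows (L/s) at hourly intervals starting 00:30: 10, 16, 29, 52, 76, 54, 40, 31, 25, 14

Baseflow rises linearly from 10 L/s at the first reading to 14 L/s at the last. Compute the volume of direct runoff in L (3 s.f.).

Direct-runoff ordinates (Q − Q_b): 0.00, 5.56, 18.11, 40.67, 64.22, 41.78, 27.33, 17.89, 11.44, 0.00 L/s.
ΣQ_DR = 227.0 L/s.
With Δt = 1 h = 3600 s, V = ΣQ_DR · Δt = 227.0 × 3600 = 8.17 × 10^5 L.

V ≈ 8.17 × 10^5 L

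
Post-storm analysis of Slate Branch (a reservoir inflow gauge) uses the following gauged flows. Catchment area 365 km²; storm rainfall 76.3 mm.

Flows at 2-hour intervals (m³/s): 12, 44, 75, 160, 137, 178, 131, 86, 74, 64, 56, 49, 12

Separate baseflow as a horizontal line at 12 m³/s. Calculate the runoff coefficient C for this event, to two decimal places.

C ≈ 0.24

ΣQ_DR = 922.0 m³/s; V = ΣQ_DR·Δt = 6.638 × 10^6 m³.
Runoff depth d = V / A = 18.19 mm.
C = d / P = 18.19 / 76.3 = 0.24.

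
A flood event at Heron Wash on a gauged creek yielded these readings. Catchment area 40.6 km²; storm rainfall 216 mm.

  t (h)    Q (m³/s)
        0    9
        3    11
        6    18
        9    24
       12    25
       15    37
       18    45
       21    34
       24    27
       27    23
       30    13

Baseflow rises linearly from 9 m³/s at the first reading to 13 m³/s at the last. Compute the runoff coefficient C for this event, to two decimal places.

C ≈ 0.18

ΣQ_DR = 145.0 m³/s; V = ΣQ_DR·Δt = 1.566 × 10^6 m³.
Runoff depth d = V / A = 38.57 mm.
C = d / P = 38.57 / 216 = 0.18.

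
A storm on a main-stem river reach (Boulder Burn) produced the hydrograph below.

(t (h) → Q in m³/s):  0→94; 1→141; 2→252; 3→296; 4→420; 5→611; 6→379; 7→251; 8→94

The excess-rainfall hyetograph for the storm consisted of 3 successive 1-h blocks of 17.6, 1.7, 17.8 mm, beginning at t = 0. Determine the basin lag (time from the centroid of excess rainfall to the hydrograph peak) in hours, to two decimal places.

t_L ≈ 3.49 h

Centroid of excess rainfall: t_c = Σ P_i·t̄_i / ΣP_i = 1.5054 h (block centres at 0.5, 1.5, 2.5 h).
Hydrograph peak occurs at t = 5 h, so basin lag t_L = 5 − 1.5054 = 3.49 h.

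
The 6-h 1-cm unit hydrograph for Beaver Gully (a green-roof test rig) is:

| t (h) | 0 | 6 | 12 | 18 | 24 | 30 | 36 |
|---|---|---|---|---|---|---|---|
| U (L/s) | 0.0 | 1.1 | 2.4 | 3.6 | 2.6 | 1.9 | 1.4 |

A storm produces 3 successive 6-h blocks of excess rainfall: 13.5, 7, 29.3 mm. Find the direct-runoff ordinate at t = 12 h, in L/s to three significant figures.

Q ≈ 4.01 L/s

By discrete convolution, Q_j = Σ (P_i / 10 mm) · U_{j−i}.
At t = 12 h (j=2): Q = (13.5/10)·2.4 + (7/10)·1.1 + (29.3/10)·0.0 = 4.01 L/s.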